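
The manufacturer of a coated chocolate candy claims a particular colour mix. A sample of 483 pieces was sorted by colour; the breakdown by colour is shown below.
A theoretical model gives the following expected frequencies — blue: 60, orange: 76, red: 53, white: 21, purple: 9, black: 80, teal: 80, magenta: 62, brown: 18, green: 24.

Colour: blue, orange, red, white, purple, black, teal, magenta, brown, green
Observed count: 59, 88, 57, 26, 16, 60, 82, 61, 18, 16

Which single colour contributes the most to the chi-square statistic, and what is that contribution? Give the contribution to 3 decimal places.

blue: (59 − 60)²/60 = 1/60 = 0.0167
orange: (88 − 76)²/76 = 144/76 = 1.8947
red: (57 − 53)²/53 = 16/53 = 0.3019
white: (26 − 21)²/21 = 25/21 = 1.1905
purple: (16 − 9)²/9 = 49/9 = 5.4444
black: (60 − 80)²/80 = 400/80 = 5.0000
teal: (82 − 80)²/80 = 4/80 = 0.0500
magenta: (61 − 62)²/62 = 1/62 = 0.0161
brown: (18 − 18)²/18 = 0/18 = 0.0000
green: (16 − 24)²/24 = 64/24 = 2.6667
The largest term is for purple: 5.444.

purple, 5.444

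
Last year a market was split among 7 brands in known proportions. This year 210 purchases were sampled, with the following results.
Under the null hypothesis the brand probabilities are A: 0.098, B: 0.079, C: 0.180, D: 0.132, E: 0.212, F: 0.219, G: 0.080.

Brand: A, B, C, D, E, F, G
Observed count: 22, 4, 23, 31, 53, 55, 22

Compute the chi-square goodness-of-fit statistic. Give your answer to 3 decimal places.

Expected counts E_i = n·p_i: 210×0.098 = 20.58, 210×0.079 = 16.59, 210×0.180 = 37.8, 210×0.132 = 27.72, 210×0.212 = 44.52, 210×0.219 = 45.99, 210×0.080 = 16.8.
A: (22 − 20.58)²/20.58 = 2.0164/20.58 = 0.0980
B: (4 − 16.59)²/16.59 = 158.5081/16.59 = 9.5544
C: (23 − 37.8)²/37.8 = 219.04/37.8 = 5.7947
D: (31 − 27.72)²/27.72 = 10.7584/27.72 = 0.3881
E: (53 − 44.52)²/44.52 = 71.9104/44.52 = 1.6152
F: (55 − 45.99)²/45.99 = 81.1801/45.99 = 1.7652
G: (22 − 16.8)²/16.8 = 27.04/16.8 = 1.6095
Sum = 20.825

20.825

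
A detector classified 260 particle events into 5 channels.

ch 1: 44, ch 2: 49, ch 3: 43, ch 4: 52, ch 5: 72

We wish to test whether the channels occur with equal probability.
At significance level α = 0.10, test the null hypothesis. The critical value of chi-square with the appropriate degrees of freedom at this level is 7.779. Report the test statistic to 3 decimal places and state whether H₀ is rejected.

10.654; reject

Expected count for each of the 5 categories: 260/5 = 52.
ch 1: (44 − 52)²/52 = 64/52 = 1.2308
ch 2: (49 − 52)²/52 = 9/52 = 0.1731
ch 3: (43 − 52)²/52 = 81/52 = 1.5577
ch 4: (52 − 52)²/52 = 0/52 = 0.0000
ch 5: (72 − 52)²/52 = 400/52 = 7.6923
Sum = 10.654
df = 4. Since 10.654 > 7.779, we reject H₀.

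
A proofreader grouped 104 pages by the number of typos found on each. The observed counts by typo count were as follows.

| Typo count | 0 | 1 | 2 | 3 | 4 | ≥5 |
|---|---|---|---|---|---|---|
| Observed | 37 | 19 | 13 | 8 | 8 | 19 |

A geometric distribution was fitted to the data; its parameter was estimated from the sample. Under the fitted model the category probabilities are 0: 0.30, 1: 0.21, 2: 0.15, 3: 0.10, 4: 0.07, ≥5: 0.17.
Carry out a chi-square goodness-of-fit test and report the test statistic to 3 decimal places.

Expected counts E_i = n·p_i: 104×0.30 = 31.2, 104×0.21 = 21.84, 104×0.15 = 15.6, 104×0.10 = 10.4, 104×0.07 = 7.28, 104×0.17 = 17.68.
cat         O        E   (O−E)²/E
0          37     31.2     1.0782
1          19    21.84     0.3693
2          13     15.6     0.4333
3           8     10.4     0.5538
4           8     7.28     0.0712
≥5         19    17.68     0.0986
Sum = 2.604

2.604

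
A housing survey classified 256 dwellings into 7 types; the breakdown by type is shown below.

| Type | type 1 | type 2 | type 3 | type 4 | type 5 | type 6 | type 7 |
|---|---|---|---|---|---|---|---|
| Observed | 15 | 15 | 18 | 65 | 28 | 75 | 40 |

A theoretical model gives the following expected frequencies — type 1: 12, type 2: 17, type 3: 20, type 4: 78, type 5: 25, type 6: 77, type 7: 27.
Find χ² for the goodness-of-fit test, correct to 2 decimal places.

10.02

χ² = (15−12)²/12 + (15−17)²/17 + (18−20)²/20 + (65−78)²/78 + (28−25)²/25 + (75−77)²/77 + (40−27)²/27
   = 0.750 + 0.235 + 0.200 + 2.167 + 0.360 + 0.052 + 6.259
Sum = 10.02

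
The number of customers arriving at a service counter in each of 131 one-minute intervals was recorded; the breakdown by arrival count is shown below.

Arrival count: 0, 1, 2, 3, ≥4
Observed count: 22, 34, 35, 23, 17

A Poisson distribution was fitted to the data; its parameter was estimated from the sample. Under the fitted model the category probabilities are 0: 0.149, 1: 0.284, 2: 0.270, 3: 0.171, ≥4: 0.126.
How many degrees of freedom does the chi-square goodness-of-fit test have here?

There are k = 5 categories and 1 parameter estimated from the data, so df = 5 − 1 − 1 = 3.

3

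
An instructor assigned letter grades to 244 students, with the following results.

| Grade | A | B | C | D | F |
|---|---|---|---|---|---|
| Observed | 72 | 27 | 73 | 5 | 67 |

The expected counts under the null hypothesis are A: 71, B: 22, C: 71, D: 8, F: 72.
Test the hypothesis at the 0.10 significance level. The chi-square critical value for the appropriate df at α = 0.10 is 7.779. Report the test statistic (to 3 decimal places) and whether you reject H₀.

2.679; do not reject

cat         O        E   (O−E)²/E
A          72       71     0.0141
B          27       22     1.1364
C          73       71     0.0563
D           5        8     1.1250
F          67       72     0.3472
Sum = 2.679
df = 4. Since 2.679 < 7.779, we do not reject H₀.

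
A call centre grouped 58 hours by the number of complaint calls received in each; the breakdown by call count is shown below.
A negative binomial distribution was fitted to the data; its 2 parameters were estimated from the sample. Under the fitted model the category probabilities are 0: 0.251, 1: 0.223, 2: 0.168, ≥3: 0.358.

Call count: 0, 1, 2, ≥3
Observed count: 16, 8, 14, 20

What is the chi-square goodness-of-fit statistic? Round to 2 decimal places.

Expected counts E_i = n·p_i: 58×0.251 = 14.558, 58×0.223 = 12.934, 58×0.168 = 9.744, 58×0.358 = 20.764.
χ² = (16−14.558)²/14.558 + (8−12.934)²/12.934 + (14−9.744)²/9.744 + (20−20.764)²/20.764
   = 0.143 + 1.882 + 1.859 + 0.028
Sum = 3.91

3.91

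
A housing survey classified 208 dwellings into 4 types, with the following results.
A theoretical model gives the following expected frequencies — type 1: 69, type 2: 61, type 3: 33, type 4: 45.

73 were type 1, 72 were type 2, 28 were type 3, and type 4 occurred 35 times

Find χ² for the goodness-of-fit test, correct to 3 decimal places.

χ² = (73−69)²/69 + (72−61)²/61 + (28−33)²/33 + (35−45)²/45
   = 0.2319 + 1.9836 + 0.7576 + 2.2222
Sum = 5.195

5.195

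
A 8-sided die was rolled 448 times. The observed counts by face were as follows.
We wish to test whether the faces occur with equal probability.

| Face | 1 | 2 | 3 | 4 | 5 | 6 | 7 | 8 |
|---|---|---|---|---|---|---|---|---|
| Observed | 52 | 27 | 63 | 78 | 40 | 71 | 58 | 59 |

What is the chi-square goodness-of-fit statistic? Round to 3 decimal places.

Under H₀ each category has probability 1/8, so each expected count is 448/8 = 56.
χ² = (52−56)²/56 + (27−56)²/56 + (63−56)²/56 + (78−56)²/56 + (40−56)²/56 + (71−56)²/56 + (58−56)²/56 + (59−56)²/56
   = 0.2857 + 15.0179 + 0.8750 + 8.6429 + 4.5714 + 4.0179 + 0.0714 + 0.1607
Sum = 33.643

33.643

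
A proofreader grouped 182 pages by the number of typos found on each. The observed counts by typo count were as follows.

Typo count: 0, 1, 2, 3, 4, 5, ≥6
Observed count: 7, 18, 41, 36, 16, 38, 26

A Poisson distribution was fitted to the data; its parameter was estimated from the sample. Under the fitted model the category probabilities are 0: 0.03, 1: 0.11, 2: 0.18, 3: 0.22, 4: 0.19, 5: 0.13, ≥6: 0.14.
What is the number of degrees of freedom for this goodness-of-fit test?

5

There are k = 7 categories and 1 parameter estimated from the data, so df = 7 − 1 − 1 = 5.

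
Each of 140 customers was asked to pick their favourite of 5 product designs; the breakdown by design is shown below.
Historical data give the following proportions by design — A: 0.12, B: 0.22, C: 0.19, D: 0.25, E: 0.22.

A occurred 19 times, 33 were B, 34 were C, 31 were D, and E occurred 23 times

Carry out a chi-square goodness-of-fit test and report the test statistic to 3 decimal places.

Expected counts E_i = n·p_i: 140×0.12 = 16.8, 140×0.22 = 30.8, 140×0.19 = 26.6, 140×0.25 = 35, 140×0.22 = 30.8.
A: (19 − 16.8)²/16.8 = 4.84/16.8 = 0.2881
B: (33 − 30.8)²/30.8 = 4.84/30.8 = 0.1571
C: (34 − 26.6)²/26.6 = 54.76/26.6 = 2.0586
D: (31 − 35)²/35 = 16/35 = 0.4571
E: (23 − 30.8)²/30.8 = 60.84/30.8 = 1.9753
Sum = 4.936

4.936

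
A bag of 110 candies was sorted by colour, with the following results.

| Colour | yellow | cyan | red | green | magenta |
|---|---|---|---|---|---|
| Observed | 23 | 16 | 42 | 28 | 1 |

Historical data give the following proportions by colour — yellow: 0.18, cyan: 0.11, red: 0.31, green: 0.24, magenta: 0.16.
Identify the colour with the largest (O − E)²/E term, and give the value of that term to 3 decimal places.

Expected counts E_i = n·p_i: 110×0.18 = 19.8, 110×0.11 = 12.1, 110×0.31 = 34.1, 110×0.24 = 26.4, 110×0.16 = 17.6.
χ² = (23−19.8)²/19.8 + (16−12.1)²/12.1 + (42−34.1)²/34.1 + (28−26.4)²/26.4 + (1−17.6)²/17.6
   = 0.5172 + 1.2570 + 1.8302 + 0.0970 + 15.6568
The largest term is for magenta: 15.657.

magenta, 15.657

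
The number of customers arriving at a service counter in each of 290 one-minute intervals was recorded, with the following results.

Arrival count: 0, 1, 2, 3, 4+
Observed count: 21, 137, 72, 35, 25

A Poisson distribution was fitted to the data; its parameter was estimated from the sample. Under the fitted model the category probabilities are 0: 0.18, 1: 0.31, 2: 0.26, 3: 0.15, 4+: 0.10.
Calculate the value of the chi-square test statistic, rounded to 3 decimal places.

45.691

Expected counts E_i = n·p_i: 290×0.18 = 52.2, 290×0.31 = 89.9, 290×0.26 = 75.4, 290×0.15 = 43.5, 290×0.10 = 29.
χ² = (21−52.2)²/52.2 + (137−89.9)²/89.9 + (72−75.4)²/75.4 + (35−43.5)²/43.5 + (25−29)²/29
   = 18.6483 + 24.6764 + 0.1533 + 1.6609 + 0.5517
Sum = 45.691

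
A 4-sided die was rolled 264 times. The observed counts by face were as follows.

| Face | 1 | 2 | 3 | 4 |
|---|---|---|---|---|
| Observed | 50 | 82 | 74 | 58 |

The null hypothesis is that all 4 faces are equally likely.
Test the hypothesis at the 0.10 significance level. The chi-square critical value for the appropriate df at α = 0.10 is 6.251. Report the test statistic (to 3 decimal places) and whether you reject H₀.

9.697; reject

Under H₀ each category has probability 1/4, so each expected count is 264/4 = 66.
1: (50 − 66)²/66 = 256/66 = 3.8788
2: (82 − 66)²/66 = 256/66 = 3.8788
3: (74 − 66)²/66 = 64/66 = 0.9697
4: (58 − 66)²/66 = 64/66 = 0.9697
Sum = 9.697
df = 3. Since 9.697 > 6.251, we reject H₀.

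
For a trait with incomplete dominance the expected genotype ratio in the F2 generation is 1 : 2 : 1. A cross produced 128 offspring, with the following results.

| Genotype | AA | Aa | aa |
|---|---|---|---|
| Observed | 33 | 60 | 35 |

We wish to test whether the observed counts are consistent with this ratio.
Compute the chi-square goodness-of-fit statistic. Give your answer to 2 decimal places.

Ratio total = 4. Expected counts: 128×1/4 = 32, 128×2/4 = 64, 128×1/4 = 32.
AA: (33 − 32)²/32 = 1/32 = 0.031
Aa: (60 − 64)²/64 = 16/64 = 0.250
aa: (35 − 32)²/32 = 9/32 = 0.281
Sum = 0.56

0.56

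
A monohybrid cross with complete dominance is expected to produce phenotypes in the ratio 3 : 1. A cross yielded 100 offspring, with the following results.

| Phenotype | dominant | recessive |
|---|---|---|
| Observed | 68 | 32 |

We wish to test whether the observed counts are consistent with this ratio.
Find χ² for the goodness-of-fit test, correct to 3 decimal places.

2.613

Ratio total = 4. Expected counts: 100×3/4 = 75, 100×1/4 = 25.
χ² = (68−75)²/75 + (32−25)²/25
   = 0.6533 + 1.9600
Sum = 2.613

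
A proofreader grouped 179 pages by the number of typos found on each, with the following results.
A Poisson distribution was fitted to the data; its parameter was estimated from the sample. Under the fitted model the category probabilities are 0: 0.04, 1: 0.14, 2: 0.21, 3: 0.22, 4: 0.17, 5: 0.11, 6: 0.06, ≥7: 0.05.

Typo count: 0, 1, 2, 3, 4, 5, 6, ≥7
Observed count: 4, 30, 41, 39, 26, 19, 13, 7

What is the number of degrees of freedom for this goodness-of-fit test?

6

There are k = 8 categories and 1 parameter estimated from the data, so df = 8 − 1 − 1 = 6.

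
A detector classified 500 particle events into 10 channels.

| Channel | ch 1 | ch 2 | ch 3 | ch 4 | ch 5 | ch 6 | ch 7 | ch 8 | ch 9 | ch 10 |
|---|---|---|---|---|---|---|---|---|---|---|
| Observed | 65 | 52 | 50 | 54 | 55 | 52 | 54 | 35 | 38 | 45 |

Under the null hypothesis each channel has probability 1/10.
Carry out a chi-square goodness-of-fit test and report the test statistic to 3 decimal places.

13.680

Under H₀ each category has probability 1/10, so each expected count is 500/10 = 50.
χ² = (65−50)²/50 + (52−50)²/50 + (50−50)²/50 + (54−50)²/50 + (55−50)²/50 + (52−50)²/50 + (54−50)²/50 + (35−50)²/50 + (38−50)²/50 + (45−50)²/50
   = 4.5000 + 0.0800 + 0.0000 + 0.3200 + 0.5000 + 0.0800 + 0.3200 + 4.5000 + 2.8800 + 0.5000
Sum = 13.680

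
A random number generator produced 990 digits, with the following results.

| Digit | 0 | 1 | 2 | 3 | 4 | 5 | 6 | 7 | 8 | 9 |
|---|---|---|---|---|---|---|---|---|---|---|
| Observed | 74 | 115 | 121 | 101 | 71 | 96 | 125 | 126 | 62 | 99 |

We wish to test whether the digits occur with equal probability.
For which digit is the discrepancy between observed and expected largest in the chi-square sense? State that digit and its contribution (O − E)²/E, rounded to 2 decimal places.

Expected count for each of the 10 categories: 990/10 = 99.
0: (74 − 99)²/99 = 625/99 = 6.313
1: (115 − 99)²/99 = 256/99 = 2.586
2: (121 − 99)²/99 = 484/99 = 4.889
3: (101 − 99)²/99 = 4/99 = 0.040
4: (71 − 99)²/99 = 784/99 = 7.919
5: (96 − 99)²/99 = 9/99 = 0.091
6: (125 − 99)²/99 = 676/99 = 6.828
7: (126 − 99)²/99 = 729/99 = 7.364
8: (62 − 99)²/99 = 1369/99 = 13.828
9: (99 − 99)²/99 = 0/99 = 0.000
The largest term is for 8: 13.83.

8, 13.83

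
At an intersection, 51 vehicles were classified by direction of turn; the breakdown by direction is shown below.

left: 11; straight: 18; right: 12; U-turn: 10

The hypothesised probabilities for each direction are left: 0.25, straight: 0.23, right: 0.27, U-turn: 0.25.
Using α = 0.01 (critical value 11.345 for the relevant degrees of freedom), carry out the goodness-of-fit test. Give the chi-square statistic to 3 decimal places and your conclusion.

Expected counts E_i = n·p_i: 51×0.25 = 12.75, 51×0.23 = 11.73, 51×0.27 = 13.77, 51×0.25 = 12.75.
left: (11 − 12.75)²/12.75 = 3.0625/12.75 = 0.2402
straight: (18 − 11.73)²/11.73 = 39.3129/11.73 = 3.3515
right: (12 − 13.77)²/13.77 = 3.1329/13.77 = 0.2275
U-turn: (10 − 12.75)²/12.75 = 7.5625/12.75 = 0.5931
Sum = 4.412
df = 3. Since 4.412 < 11.345, we do not reject H₀.

4.412; do not reject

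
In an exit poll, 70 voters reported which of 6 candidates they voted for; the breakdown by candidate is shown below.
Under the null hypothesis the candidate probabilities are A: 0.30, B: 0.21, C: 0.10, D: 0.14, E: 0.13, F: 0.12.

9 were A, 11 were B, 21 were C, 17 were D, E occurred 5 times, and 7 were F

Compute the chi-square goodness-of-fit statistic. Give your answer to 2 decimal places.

Expected counts E_i = n·p_i: 70×0.30 = 21, 70×0.21 = 14.7, 70×0.10 = 7, 70×0.14 = 9.8, 70×0.13 = 9.1, 70×0.12 = 8.4.
cat         O        E   (O−E)²/E
A           9       21      6.857
B          11     14.7      0.931
C          21        7     28.000
D          17      9.8      5.290
E           5      9.1      1.847
F           7      8.4      0.233
Sum = 43.16

43.16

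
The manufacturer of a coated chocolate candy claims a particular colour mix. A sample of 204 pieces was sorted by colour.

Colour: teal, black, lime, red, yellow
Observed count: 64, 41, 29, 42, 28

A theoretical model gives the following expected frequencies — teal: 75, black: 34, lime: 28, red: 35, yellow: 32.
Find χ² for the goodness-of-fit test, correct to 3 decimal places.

4.990

teal: (64 − 75)²/75 = 121/75 = 1.6133
black: (41 − 34)²/34 = 49/34 = 1.4412
lime: (29 − 28)²/28 = 1/28 = 0.0357
red: (42 − 35)²/35 = 49/35 = 1.4000
yellow: (28 − 32)²/32 = 16/32 = 0.5000
Sum = 4.990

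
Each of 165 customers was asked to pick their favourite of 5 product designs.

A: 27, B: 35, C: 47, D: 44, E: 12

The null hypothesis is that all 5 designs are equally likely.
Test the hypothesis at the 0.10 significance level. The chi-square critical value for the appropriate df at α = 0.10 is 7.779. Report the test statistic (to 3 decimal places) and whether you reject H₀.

Under H₀ each category has probability 1/5, so each expected count is 165/5 = 33.
cat         O        E   (O−E)²/E
A          27       33     1.0909
B          35       33     0.1212
C          47       33     5.9394
D          44       33     3.6667
E          12       33    13.3636
Sum = 24.182
df = 4. Since 24.182 > 7.779, we reject H₀.

24.182; reject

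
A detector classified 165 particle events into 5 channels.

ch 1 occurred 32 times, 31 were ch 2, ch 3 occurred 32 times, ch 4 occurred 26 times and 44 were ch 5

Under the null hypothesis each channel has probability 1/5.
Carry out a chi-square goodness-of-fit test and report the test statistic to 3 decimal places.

5.333

Under H₀ each category has probability 1/5, so each expected count is 165/5 = 33.
χ² = (32−33)²/33 + (31−33)²/33 + (32−33)²/33 + (26−33)²/33 + (44−33)²/33
   = 0.0303 + 0.1212 + 0.0303 + 1.4848 + 3.6667
Sum = 5.333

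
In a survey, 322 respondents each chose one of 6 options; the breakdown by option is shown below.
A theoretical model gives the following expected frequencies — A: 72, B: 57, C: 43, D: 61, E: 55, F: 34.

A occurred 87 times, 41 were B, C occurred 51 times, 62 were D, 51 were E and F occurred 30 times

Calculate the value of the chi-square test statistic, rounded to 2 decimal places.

9.88

χ² = (87−72)²/72 + (41−57)²/57 + (51−43)²/43 + (62−61)²/61 + (51−55)²/55 + (30−34)²/34
   = 3.125 + 4.491 + 1.488 + 0.016 + 0.291 + 0.471
Sum = 9.88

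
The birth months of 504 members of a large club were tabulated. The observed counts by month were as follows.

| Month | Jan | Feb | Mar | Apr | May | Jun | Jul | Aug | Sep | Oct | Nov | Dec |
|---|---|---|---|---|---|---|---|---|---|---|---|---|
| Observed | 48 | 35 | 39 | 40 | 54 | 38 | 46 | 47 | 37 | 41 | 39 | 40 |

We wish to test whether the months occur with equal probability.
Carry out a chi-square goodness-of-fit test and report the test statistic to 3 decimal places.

8.048

Under H₀ each category has probability 1/12, so each expected count is 504/12 = 42.
χ² = (48−42)²/42 + (35−42)²/42 + (39−42)²/42 + (40−42)²/42 + (54−42)²/42 + (38−42)²/42 + (46−42)²/42 + (47−42)²/42 + (37−42)²/42 + (41−42)²/42 + (39−42)²/42 + (40−42)²/42
   = 0.8571 + 1.1667 + 0.2143 + 0.0952 + 3.4286 + 0.3810 + 0.3810 + 0.5952 + 0.5952 + 0.0238 + 0.2143 + 0.0952
Sum = 8.048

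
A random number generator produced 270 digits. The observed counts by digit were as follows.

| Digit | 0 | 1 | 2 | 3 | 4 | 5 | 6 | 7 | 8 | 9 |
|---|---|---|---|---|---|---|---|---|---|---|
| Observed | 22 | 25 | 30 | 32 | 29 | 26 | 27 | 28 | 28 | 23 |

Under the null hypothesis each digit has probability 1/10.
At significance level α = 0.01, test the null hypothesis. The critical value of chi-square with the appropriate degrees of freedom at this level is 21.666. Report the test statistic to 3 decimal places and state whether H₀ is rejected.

Under H₀ each category has probability 1/10, so each expected count is 270/10 = 27.
χ² = (22−27)²/27 + (25−27)²/27 + (30−27)²/27 + (32−27)²/27 + (29−27)²/27 + (26−27)²/27 + (27−27)²/27 + (28−27)²/27 + (28−27)²/27 + (23−27)²/27
   = 0.9259 + 0.1481 + 0.3333 + 0.9259 + 0.1481 + 0.0370 + 0.0000 + 0.0370 + 0.0370 + 0.5926
Sum = 3.185
df = 9. Since 3.185 < 21.666, we do not reject H₀.

3.185; do not reject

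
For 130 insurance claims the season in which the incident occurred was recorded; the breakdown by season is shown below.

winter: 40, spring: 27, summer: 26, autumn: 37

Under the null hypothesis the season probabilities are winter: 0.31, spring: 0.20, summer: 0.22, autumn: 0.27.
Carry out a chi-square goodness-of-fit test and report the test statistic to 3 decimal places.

0.380

Expected counts E_i = n·p_i: 130×0.31 = 40.3, 130×0.20 = 26, 130×0.22 = 28.6, 130×0.27 = 35.1.
χ² = (40−40.3)²/40.3 + (27−26)²/26 + (26−28.6)²/28.6 + (37−35.1)²/35.1
   = 0.0022 + 0.0385 + 0.2364 + 0.1028
Sum = 0.380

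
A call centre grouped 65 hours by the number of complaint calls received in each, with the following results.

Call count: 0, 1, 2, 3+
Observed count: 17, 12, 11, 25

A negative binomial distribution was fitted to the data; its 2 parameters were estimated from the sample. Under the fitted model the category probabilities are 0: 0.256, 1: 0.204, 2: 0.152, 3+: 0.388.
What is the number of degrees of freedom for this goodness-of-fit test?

1

There are k = 4 categories and 2 parameters estimated from the data, so df = 4 − 1 − 2 = 1.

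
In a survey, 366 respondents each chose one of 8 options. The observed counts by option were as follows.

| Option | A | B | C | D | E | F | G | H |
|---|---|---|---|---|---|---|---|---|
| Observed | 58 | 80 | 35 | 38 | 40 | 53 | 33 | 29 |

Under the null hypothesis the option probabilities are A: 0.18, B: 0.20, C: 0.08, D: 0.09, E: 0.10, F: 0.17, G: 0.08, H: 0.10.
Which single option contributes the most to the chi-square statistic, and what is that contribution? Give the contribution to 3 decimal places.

H, 1.578

Expected counts E_i = n·p_i: 366×0.18 = 65.88, 366×0.20 = 73.2, 366×0.08 = 29.28, 366×0.09 = 32.94, 366×0.10 = 36.6, 366×0.17 = 62.22, 366×0.08 = 29.28, 366×0.10 = 36.6.
cat         O        E   (O−E)²/E
A          58    65.88     0.9425
B          80     73.2     0.6317
C          35    29.28     1.1174
D          38    32.94     0.7773
E          40     36.6     0.3158
F          53    62.22     1.3663
G          33    29.28     0.4726
H          29     36.6     1.5781
The largest term is for H: 1.578.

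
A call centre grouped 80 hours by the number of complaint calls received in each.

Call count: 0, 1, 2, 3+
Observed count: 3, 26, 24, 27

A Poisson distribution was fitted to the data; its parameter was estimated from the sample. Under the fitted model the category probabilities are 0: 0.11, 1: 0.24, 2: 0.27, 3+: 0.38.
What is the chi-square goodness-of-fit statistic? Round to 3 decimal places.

Expected counts E_i = n·p_i: 80×0.11 = 8.8, 80×0.24 = 19.2, 80×0.27 = 21.6, 80×0.38 = 30.4.
χ² = (3−8.8)²/8.8 + (26−19.2)²/19.2 + (24−21.6)²/21.6 + (27−30.4)²/30.4
   = 3.8227 + 2.4083 + 0.2667 + 0.3803
Sum = 6.878

6.878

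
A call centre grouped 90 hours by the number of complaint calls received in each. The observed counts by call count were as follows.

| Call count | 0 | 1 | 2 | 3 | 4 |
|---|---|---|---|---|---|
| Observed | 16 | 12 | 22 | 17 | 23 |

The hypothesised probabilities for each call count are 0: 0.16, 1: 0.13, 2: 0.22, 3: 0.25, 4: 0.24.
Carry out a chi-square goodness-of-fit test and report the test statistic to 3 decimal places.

1.865

Expected counts E_i = n·p_i: 90×0.16 = 14.4, 90×0.13 = 11.7, 90×0.22 = 19.8, 90×0.25 = 22.5, 90×0.24 = 21.6.
cat         O        E   (O−E)²/E
0          16     14.4     0.1778
1          12     11.7     0.0077
2          22     19.8     0.2444
3          17     22.5     1.3444
4          23     21.6     0.0907
Sum = 1.865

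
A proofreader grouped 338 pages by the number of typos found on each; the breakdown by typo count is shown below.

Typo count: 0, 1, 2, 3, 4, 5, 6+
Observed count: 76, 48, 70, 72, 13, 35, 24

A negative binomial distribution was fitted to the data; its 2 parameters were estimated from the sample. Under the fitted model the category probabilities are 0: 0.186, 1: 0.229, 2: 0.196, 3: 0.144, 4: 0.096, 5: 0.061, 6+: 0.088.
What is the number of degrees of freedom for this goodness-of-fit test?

4

There are k = 7 categories and 2 parameters estimated from the data, so df = 7 − 1 − 2 = 4.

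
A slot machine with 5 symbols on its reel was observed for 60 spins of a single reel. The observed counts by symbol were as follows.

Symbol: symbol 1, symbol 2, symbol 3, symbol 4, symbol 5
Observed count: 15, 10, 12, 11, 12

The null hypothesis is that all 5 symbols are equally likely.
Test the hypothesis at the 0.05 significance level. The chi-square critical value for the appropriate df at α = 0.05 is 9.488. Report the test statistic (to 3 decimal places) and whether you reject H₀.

1.167; do not reject

Under H₀ each category has probability 1/5, so each expected count is 60/5 = 12.
symbol 1: (15 − 12)²/12 = 9/12 = 0.7500
symbol 2: (10 − 12)²/12 = 4/12 = 0.3333
symbol 3: (12 − 12)²/12 = 0/12 = 0.0000
symbol 4: (11 − 12)²/12 = 1/12 = 0.0833
symbol 5: (12 − 12)²/12 = 0/12 = 0.0000
Sum = 1.167
df = 4. Since 1.167 < 9.488, we do not reject H₀.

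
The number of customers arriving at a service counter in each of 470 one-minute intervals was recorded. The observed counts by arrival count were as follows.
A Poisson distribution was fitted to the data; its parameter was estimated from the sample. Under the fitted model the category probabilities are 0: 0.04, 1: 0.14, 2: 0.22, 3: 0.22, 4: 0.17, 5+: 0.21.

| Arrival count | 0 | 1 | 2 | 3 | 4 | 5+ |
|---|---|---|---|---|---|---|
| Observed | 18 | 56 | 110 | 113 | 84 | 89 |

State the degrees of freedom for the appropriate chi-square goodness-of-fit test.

4

There are k = 6 categories and 1 parameter estimated from the data, so df = 6 − 1 − 1 = 4.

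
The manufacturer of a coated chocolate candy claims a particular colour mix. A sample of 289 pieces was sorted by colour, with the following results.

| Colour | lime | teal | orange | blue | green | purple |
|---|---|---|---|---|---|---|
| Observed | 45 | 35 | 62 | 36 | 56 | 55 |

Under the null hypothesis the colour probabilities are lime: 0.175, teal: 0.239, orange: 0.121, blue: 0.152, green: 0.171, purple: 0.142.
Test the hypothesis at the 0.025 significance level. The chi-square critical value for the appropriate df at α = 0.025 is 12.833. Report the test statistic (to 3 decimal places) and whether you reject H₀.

Expected counts E_i = n·p_i: 289×0.175 = 50.575, 289×0.239 = 69.071, 289×0.121 = 34.969, 289×0.152 = 43.928, 289×0.171 = 49.419, 289×0.142 = 41.038.
χ² = (45−50.575)²/50.575 + (35−69.071)²/69.071 + (62−34.969)²/34.969 + (36−43.928)²/43.928 + (56−49.419)²/49.419 + (55−41.038)²/41.038
   = 0.6145 + 16.8064 + 20.8949 + 1.4308 + 0.8764 + 4.7502
Sum = 45.373
df = 5. Since 45.373 > 12.833, we reject H₀.

45.373; reject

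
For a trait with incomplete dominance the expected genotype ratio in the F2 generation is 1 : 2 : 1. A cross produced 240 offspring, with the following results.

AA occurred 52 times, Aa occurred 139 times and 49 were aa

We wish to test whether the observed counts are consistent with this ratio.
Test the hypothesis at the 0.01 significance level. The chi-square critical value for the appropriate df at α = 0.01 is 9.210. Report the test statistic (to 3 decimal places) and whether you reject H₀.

Ratio total = 4. Expected counts: 240×1/4 = 60, 240×2/4 = 120, 240×1/4 = 60.
cat         O        E   (O−E)²/E
AA         52       60     1.0667
Aa        139      120     3.0083
aa         49       60     2.0167
Sum = 6.092
df = 2. Since 6.092 < 9.210, we do not reject H₀.

6.092; do not reject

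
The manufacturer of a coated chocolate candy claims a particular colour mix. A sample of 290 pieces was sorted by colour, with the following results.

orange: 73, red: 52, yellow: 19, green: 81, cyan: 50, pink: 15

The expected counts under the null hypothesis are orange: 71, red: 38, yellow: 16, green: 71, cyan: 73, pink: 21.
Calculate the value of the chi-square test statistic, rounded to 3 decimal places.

χ² = (73−71)²/71 + (52−38)²/38 + (19−16)²/16 + (81−71)²/71 + (50−73)²/73 + (15−21)²/21
   = 0.0563 + 5.1579 + 0.5625 + 1.4085 + 7.2466 + 1.7143
Sum = 16.146

16.146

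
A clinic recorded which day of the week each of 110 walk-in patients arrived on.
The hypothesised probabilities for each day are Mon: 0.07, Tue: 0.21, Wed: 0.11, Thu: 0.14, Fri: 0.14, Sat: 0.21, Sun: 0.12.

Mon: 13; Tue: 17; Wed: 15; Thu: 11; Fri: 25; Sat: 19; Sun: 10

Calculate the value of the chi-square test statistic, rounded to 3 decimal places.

14.699

Expected counts E_i = n·p_i: 110×0.07 = 7.7, 110×0.21 = 23.1, 110×0.11 = 12.1, 110×0.14 = 15.4, 110×0.14 = 15.4, 110×0.21 = 23.1, 110×0.12 = 13.2.
χ² = (13−7.7)²/7.7 + (17−23.1)²/23.1 + (15−12.1)²/12.1 + (11−15.4)²/15.4 + (25−15.4)²/15.4 + (19−23.1)²/23.1 + (10−13.2)²/13.2
   = 3.6481 + 1.6108 + 0.6950 + 1.2571 + 5.9844 + 0.7277 + 0.7758
Sum = 14.699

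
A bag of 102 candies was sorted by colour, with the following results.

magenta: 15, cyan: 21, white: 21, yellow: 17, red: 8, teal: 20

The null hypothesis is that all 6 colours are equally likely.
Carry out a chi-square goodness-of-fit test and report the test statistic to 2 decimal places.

Under H₀ each category has probability 1/6, so each expected count is 102/6 = 17.
χ² = (15−17)²/17 + (21−17)²/17 + (21−17)²/17 + (17−17)²/17 + (8−17)²/17 + (20−17)²/17
   = 0.235 + 0.941 + 0.941 + 0.000 + 4.765 + 0.529
Sum = 7.41

7.41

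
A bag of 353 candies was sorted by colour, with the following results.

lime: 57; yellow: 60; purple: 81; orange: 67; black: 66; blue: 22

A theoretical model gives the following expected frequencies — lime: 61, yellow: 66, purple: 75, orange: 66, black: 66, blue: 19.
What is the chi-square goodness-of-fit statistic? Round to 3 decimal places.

1.777

lime: (57 − 61)²/61 = 16/61 = 0.2623
yellow: (60 − 66)²/66 = 36/66 = 0.5455
purple: (81 − 75)²/75 = 36/75 = 0.4800
orange: (67 − 66)²/66 = 1/66 = 0.0152
black: (66 − 66)²/66 = 0/66 = 0.0000
blue: (22 − 19)²/19 = 9/19 = 0.4737
Sum = 1.777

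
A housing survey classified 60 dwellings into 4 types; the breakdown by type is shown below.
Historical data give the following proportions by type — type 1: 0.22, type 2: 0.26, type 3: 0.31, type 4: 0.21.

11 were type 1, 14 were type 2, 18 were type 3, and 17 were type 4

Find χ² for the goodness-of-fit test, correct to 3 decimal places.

2.087

Expected counts E_i = n·p_i: 60×0.22 = 13.2, 60×0.26 = 15.6, 60×0.31 = 18.6, 60×0.21 = 12.6.
χ² = (11−13.2)²/13.2 + (14−15.6)²/15.6 + (18−18.6)²/18.6 + (17−12.6)²/12.6
   = 0.3667 + 0.1641 + 0.0194 + 1.5365
Sum = 2.087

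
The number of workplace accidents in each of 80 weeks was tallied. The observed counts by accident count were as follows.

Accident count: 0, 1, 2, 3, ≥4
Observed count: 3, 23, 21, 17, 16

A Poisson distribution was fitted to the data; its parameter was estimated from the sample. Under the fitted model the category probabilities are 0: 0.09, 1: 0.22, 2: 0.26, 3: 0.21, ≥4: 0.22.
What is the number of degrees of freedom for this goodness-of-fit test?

3

There are k = 5 categories and 1 parameter estimated from the data, so df = 5 − 1 − 1 = 3.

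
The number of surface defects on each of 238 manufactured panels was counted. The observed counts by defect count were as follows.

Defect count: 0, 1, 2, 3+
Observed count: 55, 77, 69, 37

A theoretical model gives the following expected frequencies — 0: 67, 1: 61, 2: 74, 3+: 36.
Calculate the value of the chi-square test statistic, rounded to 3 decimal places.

χ² = (55−67)²/67 + (77−61)²/61 + (69−74)²/74 + (37−36)²/36
   = 2.1493 + 4.1967 + 0.3378 + 0.0278
Sum = 6.712

6.712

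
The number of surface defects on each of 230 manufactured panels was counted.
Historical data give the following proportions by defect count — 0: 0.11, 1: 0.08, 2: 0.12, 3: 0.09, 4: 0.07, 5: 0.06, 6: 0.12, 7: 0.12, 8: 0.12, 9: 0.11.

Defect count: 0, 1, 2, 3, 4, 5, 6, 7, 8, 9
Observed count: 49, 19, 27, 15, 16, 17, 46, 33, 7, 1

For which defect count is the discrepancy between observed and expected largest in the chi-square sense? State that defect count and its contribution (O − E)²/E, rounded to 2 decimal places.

Expected counts E_i = n·p_i: 230×0.11 = 25.3, 230×0.08 = 18.4, 230×0.12 = 27.6, 230×0.09 = 20.7, 230×0.07 = 16.1, 230×0.06 = 13.8, 230×0.12 = 27.6, 230×0.12 = 27.6, 230×0.12 = 27.6, 230×0.11 = 25.3.
cat         O        E   (O−E)²/E
0          49     25.3     22.201
1          19     18.4      0.020
2          27     27.6      0.013
3          15     20.7      1.570
4          16     16.1      0.001
5          17     13.8      0.742
6          46     27.6     12.267
7          33     27.6      1.057
8           7     27.6     15.375
9           1     25.3     23.340
The largest term is for 9: 23.34.

9, 23.34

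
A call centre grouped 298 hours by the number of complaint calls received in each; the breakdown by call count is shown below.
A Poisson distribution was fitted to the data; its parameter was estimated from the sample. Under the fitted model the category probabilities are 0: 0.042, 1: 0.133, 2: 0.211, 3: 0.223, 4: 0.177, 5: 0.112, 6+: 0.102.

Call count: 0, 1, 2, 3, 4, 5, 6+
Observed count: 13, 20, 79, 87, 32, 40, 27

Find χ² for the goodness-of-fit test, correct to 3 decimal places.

30.085

Expected counts E_i = n·p_i: 298×0.042 = 12.516, 298×0.133 = 39.634, 298×0.211 = 62.878, 298×0.223 = 66.454, 298×0.177 = 52.746, 298×0.112 = 33.376, 298×0.102 = 30.396.
χ² = (13−12.516)²/12.516 + (20−39.634)²/39.634 + (79−62.878)²/62.878 + (87−66.454)²/66.454 + (32−52.746)²/52.746 + (40−33.376)²/33.376 + (27−30.396)²/30.396
   = 0.0187 + 9.7263 + 4.1337 + 6.3523 + 8.1598 + 1.3146 + 0.3794
Sum = 30.085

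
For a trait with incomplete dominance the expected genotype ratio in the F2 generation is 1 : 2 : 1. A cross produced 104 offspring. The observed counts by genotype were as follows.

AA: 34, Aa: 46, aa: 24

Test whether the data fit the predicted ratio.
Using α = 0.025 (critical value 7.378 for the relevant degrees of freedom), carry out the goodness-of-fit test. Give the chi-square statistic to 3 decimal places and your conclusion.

3.308; do not reject

Ratio total = 4. Expected counts: 104×1/4 = 26, 104×2/4 = 52, 104×1/4 = 26.
AA: (34 − 26)²/26 = 64/26 = 2.4615
Aa: (46 − 52)²/52 = 36/52 = 0.6923
aa: (24 − 26)²/26 = 4/26 = 0.1538
Sum = 3.308
df = 2. Since 3.308 < 7.378, we do not reject H₀.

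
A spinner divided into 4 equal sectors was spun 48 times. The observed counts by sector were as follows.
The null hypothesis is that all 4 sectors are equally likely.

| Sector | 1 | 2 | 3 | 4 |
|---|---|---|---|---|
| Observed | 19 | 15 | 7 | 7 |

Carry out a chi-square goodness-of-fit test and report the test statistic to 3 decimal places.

Under H₀ each category has probability 1/4, so each expected count is 48/4 = 12.
χ² = (19−12)²/12 + (15−12)²/12 + (7−12)²/12 + (7−12)²/12
   = 4.0833 + 0.7500 + 2.0833 + 2.0833
Sum = 9.000

9.000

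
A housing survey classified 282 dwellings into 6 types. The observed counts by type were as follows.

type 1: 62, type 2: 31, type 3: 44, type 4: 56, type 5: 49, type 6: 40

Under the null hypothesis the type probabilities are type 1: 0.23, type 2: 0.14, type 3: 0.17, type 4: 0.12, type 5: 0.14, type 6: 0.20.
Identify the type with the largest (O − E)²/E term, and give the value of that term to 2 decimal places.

Expected counts E_i = n·p_i: 282×0.23 = 64.86, 282×0.14 = 39.48, 282×0.17 = 47.94, 282×0.12 = 33.84, 282×0.14 = 39.48, 282×0.20 = 56.4.
cat         O        E   (O−E)²/E
type 1     62    64.86      0.126
type 2     31    39.48      1.821
type 3     44    47.94      0.324
type 4     56    33.84     14.511
type 5     49    39.48      2.296
type 6     40     56.4      4.769
The largest term is for type 4: 14.51.

type 4, 14.51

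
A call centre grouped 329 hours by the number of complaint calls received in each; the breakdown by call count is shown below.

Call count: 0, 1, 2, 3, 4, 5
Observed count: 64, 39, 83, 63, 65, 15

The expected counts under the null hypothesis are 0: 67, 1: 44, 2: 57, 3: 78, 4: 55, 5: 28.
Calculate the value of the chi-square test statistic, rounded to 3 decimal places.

23.301

cat         O        E   (O−E)²/E
0          64       67     0.1343
1          39       44     0.5682
2          83       57    11.8596
3          63       78     2.8846
4          65       55     1.8182
5          15       28     6.0357
Sum = 23.301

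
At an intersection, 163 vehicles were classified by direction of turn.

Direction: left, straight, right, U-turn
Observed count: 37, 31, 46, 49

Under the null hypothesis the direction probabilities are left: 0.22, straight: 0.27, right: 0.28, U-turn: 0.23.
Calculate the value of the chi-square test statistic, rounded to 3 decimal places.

Expected counts E_i = n·p_i: 163×0.22 = 35.86, 163×0.27 = 44.01, 163×0.28 = 45.64, 163×0.23 = 37.49.
left: (37 − 35.86)²/35.86 = 1.2996/35.86 = 0.0362
straight: (31 − 44.01)²/44.01 = 169.2601/44.01 = 3.8459
right: (46 − 45.64)²/45.64 = 0.1296/45.64 = 0.0028
U-turn: (49 − 37.49)²/37.49 = 132.4801/37.49 = 3.5337
Sum = 7.419

7.419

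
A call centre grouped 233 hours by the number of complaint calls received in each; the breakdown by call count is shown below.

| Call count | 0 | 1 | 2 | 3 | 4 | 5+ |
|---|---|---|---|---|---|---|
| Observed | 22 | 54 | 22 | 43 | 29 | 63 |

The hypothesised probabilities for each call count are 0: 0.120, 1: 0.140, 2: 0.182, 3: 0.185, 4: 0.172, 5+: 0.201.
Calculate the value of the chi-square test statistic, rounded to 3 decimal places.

33.745

Expected counts E_i = n·p_i: 233×0.120 = 27.96, 233×0.140 = 32.62, 233×0.182 = 42.406, 233×0.185 = 43.105, 233×0.172 = 40.076, 233×0.201 = 46.833.
χ² = (22−27.96)²/27.96 + (54−32.62)²/32.62 + (22−42.406)²/42.406 + (43−43.105)²/43.105 + (29−40.076)²/40.076 + (63−46.833)²/46.833
   = 1.2704 + 14.0130 + 9.8195 + 0.0003 + 3.0611 + 5.5809
Sum = 33.745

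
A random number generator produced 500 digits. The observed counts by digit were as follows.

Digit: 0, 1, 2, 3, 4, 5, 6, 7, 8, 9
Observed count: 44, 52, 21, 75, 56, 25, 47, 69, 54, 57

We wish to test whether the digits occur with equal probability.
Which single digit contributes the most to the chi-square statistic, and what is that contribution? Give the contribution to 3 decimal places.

Under H₀ each category has probability 1/10, so each expected count is 500/10 = 50.
cat         O        E   (O−E)²/E
0          44       50     0.7200
1          52       50     0.0800
2          21       50    16.8200
3          75       50    12.5000
4          56       50     0.7200
5          25       50    12.5000
6          47       50     0.1800
7          69       50     7.2200
8          54       50     0.3200
9          57       50     0.9800
The largest term is for 2: 16.820.

2, 16.820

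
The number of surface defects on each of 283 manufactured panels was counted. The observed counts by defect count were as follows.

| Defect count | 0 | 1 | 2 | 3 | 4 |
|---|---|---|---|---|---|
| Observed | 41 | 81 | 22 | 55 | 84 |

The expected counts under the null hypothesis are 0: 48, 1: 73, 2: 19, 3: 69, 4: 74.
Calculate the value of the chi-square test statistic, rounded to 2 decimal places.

0: (41 − 48)²/48 = 49/48 = 1.021
1: (81 − 73)²/73 = 64/73 = 0.877
2: (22 − 19)²/19 = 9/19 = 0.474
3: (55 − 69)²/69 = 196/69 = 2.841
4: (84 − 74)²/74 = 100/74 = 1.351
Sum = 6.56

6.56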